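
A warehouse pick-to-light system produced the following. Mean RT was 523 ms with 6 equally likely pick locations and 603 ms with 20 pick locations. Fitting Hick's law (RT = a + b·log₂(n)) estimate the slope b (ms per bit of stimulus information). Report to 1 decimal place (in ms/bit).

The slope on a log₂ axis is (603 − 523) / (4.3219 − 2.5850) = 46.057 ms/bit.

46.1 ms/bit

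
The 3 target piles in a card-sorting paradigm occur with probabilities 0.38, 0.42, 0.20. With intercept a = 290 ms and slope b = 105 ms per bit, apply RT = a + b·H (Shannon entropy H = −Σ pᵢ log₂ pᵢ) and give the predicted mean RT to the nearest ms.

450 ms

H = 0.38·log₂(1/0.38) + 0.42·log₂(1/0.42) + 0.20·log₂(1/0.20) = 1.5205 bits.
RT = 290 + 105 × 1.5205 = 449.65 ms.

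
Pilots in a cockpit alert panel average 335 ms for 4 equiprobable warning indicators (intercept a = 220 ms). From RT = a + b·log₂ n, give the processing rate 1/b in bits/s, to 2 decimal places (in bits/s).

17.39 bits/s

Choice component = 335 − 220 = 115 ms over log₂(4) = 2 bits.
b = 115 / 2 = 57.500 ms/bit, so 1/b = 17.391 bits/s.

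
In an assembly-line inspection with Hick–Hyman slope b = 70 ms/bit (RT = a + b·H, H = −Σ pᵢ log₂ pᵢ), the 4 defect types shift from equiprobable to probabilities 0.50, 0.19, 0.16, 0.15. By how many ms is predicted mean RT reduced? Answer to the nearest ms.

15 ms

The RT saving is b·ΔH. Equiprobable H₀ = log₂(4) = 2.0000 bits; with the given probabilities H = 1.7888 bits.
b·(H₀ − H) = 70 × (2.0000 − 1.7888) = 14.78 ms.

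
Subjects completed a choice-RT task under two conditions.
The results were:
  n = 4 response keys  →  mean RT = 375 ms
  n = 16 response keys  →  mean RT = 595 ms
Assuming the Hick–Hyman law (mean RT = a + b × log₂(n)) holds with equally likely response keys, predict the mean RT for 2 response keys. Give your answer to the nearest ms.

Solve the two-equation system in a and b:
  b = (595 − 375) / (log₂ 16 − log₂ 4) = 220 / (4 − 2) = 110 ms/bit
  a = 375 − 110 × 2 = 155 ms
Then RT(2) = 155 + 110 × log₂ 2 = 155 + 110 × 1 ≈ 265.000 ms.

265 ms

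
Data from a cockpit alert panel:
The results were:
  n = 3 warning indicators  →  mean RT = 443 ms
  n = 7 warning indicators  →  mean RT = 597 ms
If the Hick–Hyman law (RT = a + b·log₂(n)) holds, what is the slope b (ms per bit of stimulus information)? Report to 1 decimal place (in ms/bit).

Slope: b = (597 − 443) / (log₂ 7 − log₂ 3) = 154/1.2224 = 125.982 ms/bit.

126.0 ms/bit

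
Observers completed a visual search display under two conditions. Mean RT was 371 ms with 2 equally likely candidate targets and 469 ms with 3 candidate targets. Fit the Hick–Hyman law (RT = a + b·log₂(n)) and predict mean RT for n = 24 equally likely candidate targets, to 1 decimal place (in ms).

971.6 ms

RT is linear in log₂ n, so two points fix the line:
  b = (469 − 371) / (log₂ 3 − log₂ 2) = 98 / (1.5850 − 1) = 167.532 ms/bit
  a = 371 − 167.532 × 1 = 203.468 ms
Then RT(24) = 203.468 + 167.532 × log₂ 24 = 203.468 + 167.532 × 4.5850 ≈ 971.596 ms.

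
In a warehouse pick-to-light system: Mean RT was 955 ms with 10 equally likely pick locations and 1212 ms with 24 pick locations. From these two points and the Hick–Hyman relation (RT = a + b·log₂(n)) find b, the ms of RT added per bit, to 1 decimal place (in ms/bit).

203.5 ms/bit

Slope: b = (1212 − 955) / (log₂ 24 − log₂ 10) = 257/1.2630 = 203.478 ms/bit.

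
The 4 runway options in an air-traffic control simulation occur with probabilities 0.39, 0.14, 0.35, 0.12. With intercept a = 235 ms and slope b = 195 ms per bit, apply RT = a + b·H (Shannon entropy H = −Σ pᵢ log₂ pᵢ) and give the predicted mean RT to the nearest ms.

591 ms

H = 0.39·log₂(1/0.39) + 0.14·log₂(1/0.14) + 0.35·log₂(1/0.35) + 0.12·log₂(1/0.12) = 1.8241 bits.
RT = 235 + 195 × 1.8241 = 590.69 ms.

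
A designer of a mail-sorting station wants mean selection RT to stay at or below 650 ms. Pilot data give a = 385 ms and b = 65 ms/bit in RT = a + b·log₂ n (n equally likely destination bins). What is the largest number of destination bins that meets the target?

16

Information budget: (650 − 385)/65 = 4.0769 bits, so n ≤ 2^4.0769 = 16.876 → at most 16.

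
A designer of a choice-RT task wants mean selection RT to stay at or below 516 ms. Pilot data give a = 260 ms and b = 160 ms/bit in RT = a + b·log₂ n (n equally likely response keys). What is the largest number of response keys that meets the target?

160·log₂ n ≤ 516 − 260 = 256, giving log₂ n ≤ 1.6000 and n ≤ 3.031. The largest whole number is 3.

3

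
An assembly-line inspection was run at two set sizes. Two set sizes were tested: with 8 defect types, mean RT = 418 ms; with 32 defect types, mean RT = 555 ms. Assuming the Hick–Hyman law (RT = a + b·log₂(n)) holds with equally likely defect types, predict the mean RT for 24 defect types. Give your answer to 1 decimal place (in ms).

Solve the two-equation system in a and b:
  b = (555 − 418) / (log₂ 32 − log₂ 8) = 137 / (5 − 3) = 68.500 ms/bit
  a = 418 − 68.500 × 3 = 212.500 ms
Then RT(24) = 212.500 + 68.500 × log₂ 24 = 212.500 + 68.500 × 4.5850 ≈ 526.570 ms.

526.6 ms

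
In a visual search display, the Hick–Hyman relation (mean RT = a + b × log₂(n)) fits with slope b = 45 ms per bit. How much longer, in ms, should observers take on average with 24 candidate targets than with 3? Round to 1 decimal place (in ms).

135.0 ms

The intercept a cancels: ΔRT = b·(log₂ n₂ − log₂ n₁) = b·log₂(n₂/n₁).
log₂(24) − log₂(3) = log₂(24/3) = log₂(8) = 3.
ΔRT = 45 × 3.0000 = 135.000 ms.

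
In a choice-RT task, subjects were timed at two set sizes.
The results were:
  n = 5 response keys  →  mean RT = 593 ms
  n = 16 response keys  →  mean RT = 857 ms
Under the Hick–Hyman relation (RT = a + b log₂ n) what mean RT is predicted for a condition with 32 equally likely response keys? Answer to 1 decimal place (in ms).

1014.3 ms

Solve the two-equation system in a and b:
  b = (857 − 593) / (log₂ 16 − log₂ 5) = 264 / (4 − 2.3219) = 157.323 ms/bit
  a = 593 − 157.323 × 2.3219 = 227.706 ms
Then RT(32) = 227.706 + 157.323 × log₂ 32 = 227.706 + 157.323 × 5 ≈ 1014.323 ms.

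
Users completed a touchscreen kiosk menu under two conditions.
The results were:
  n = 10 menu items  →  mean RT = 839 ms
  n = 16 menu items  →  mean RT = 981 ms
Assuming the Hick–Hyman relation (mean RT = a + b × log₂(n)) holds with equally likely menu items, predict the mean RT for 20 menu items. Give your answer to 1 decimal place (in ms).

1048.4 ms

Solve the two-equation system in a and b:
  b = (981 − 839) / (log₂ 16 − log₂ 10) = 142 / (4 − 3.3219) = 209.417 ms/bit
  a = 839 − 209.417 × 3.3219 = 143.331 ms
Then RT(20) = 143.331 + 209.417 × log₂ 20 = 143.331 + 209.417 × 4.3219 ≈ 1048.417 ms.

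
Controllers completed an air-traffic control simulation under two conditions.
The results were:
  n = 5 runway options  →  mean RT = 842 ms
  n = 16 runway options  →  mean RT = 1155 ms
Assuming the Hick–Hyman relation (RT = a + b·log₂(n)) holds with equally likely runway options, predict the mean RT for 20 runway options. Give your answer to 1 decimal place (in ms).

1215.0 ms

With log₂ n on the abscissa the relation is linear; from the two conditions:
  b = (1155 − 842) / (log₂ 16 − log₂ 5) = 313 / (4 − 2.3219) = 186.524 ms/bit
  a = 842 − 186.524 × 2.3219 = 408.906 ms
Then RT(20) = 408.906 + 186.524 × log₂ 20 = 408.906 + 186.524 × 4.3219 ≈ 1215.047 ms.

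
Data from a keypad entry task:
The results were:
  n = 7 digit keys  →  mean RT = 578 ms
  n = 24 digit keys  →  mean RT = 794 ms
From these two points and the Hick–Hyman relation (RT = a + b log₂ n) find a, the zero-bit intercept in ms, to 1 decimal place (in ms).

236.9 ms

Slope: b = (794 − 578) / (log₂ 24 − log₂ 7) = 216/1.7776 = 121.512 ms/bit.
Intercept: a = 578 − 121.512·log₂(7) = 236.874 ms.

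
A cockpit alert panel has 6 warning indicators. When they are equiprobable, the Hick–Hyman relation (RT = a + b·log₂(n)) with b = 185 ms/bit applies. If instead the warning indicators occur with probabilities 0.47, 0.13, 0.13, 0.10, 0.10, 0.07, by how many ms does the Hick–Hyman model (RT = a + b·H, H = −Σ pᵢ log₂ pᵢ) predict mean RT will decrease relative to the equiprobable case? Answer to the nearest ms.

69 ms

Equiprobable entropy H₀ = log₂ 6 = 2.5850 bits.
Skewed entropy H = −Σ pᵢ log₂ pᵢ = 2.2102 bits.
ΔRT = b·(H₀ − H) = 185 × 0.3748 = 69.33 ms.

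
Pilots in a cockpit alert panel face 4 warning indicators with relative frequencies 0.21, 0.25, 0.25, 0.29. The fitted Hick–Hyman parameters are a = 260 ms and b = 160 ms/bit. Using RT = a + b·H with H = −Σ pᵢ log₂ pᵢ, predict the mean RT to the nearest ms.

579 ms

H = 0.21·log₂(1/0.21) + 0.25·log₂(1/0.25) + 0.25·log₂(1/0.25) + 0.29·log₂(1/0.29) = 1.9907 bits.
RT = 260 + 160 × 1.9907 = 578.52 ms.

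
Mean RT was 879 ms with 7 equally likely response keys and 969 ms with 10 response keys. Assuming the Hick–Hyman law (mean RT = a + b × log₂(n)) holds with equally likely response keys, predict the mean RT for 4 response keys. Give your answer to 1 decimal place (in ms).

737.8 ms

With log₂ n on the abscissa the relation is linear; from the two conditions:
  b = (969 − 879) / (log₂ 10 − log₂ 7) = 90 / (3.3219 − 2.8074) = 174.902 ms/bit
  a = 879 − 174.902 × 2.8074 = 387.987 ms
Then RT(4) = 387.987 + 174.902 × log₂ 4 = 387.987 + 174.902 × 2 ≈ 737.792 ms.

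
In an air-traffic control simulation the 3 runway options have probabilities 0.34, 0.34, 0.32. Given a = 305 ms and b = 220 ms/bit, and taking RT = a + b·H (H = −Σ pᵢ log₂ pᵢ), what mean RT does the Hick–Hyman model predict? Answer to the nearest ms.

Entropy contributions −pᵢ log₂ pᵢ: 0.5292, 0.5292, 0.5260; sum H = 1.5844 bits.
RT = a + bH = 305 + 220·1.5844 = 653.56 ms.

654 ms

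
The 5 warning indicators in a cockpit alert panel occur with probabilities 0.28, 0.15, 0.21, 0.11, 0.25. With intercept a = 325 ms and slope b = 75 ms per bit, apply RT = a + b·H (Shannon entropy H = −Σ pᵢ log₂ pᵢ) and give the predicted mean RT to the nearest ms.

494 ms

H = 0.28·log₂(1/0.28) + 0.15·log₂(1/0.15) + 0.21·log₂(1/0.21) + 0.11·log₂(1/0.11) + 0.25·log₂(1/0.25) = 2.2479 bits.
RT = 325 + 75 × 2.2479 = 493.59 ms.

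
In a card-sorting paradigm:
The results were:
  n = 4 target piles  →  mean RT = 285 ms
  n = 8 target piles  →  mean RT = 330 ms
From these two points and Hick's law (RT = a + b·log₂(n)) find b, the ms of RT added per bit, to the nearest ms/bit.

b = (RT₂ − RT₁)/(log₂ n₂ − log₂ n₁) = (330 − 285)/(3 − 2) = 45 ms/bit.

45 ms/bit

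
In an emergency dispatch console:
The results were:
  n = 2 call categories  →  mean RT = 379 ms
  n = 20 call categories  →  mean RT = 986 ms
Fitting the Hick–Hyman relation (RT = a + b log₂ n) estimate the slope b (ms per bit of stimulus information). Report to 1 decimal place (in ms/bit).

182.7 ms/bit

b = (RT₂ − RT₁)/(log₂ n₂ − log₂ n₁) = (986 − 379)/(4.3219 − 1) = 182.725 ms/bit.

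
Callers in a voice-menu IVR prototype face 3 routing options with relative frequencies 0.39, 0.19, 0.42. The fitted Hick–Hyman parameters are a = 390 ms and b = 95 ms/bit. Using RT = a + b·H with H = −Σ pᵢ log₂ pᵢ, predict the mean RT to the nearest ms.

H = 0.39·log₂(1/0.39) + 0.19·log₂(1/0.19) + 0.42·log₂(1/0.42) = 1.5107 bits.
RT = 390 + 95 × 1.5107 = 533.51 ms.

534 ms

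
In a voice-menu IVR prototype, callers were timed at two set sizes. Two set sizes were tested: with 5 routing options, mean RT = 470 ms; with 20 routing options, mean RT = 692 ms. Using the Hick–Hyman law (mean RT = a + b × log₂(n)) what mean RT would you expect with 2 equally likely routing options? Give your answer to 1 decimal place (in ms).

Solve the two-equation system in a and b:
  b = (692 − 470) / (log₂ 20 − log₂ 5) = 222 / (4.3219 − 2.3219) = 111.000 ms/bit
  a = 470 − 111.000 × 2.3219 = 212.266 ms
Then RT(2) = 212.266 + 111.000 × log₂ 2 = 212.266 + 111.000 × 1 ≈ 323.266 ms.

323.3 ms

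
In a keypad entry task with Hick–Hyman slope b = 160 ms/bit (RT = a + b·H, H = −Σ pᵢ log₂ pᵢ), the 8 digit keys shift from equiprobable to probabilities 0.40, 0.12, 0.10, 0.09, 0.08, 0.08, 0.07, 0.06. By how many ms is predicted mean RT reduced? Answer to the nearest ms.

58 ms

The RT saving is b·ΔH. Equiprobable H₀ = log₂(8) = 3.0000 bits; with the given probabilities H = 2.6358 bits.
b·(H₀ − H) = 160 × (3.0000 − 2.6358) = 58.27 ms.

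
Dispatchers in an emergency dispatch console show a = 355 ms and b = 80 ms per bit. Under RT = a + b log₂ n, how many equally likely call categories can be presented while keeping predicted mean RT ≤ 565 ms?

6

80·log₂ n ≤ 565 − 355 = 210, giving log₂ n ≤ 2.6250 and n ≤ 6.169. The largest whole number is 6.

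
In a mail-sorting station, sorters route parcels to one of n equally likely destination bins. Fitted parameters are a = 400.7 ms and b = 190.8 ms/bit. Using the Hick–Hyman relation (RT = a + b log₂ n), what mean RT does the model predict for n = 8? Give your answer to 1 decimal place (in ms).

973.1 ms

log₂(8) = 3 bits, so RT = 400.7 + 190.8 × 3 ≈ 973.100 ms.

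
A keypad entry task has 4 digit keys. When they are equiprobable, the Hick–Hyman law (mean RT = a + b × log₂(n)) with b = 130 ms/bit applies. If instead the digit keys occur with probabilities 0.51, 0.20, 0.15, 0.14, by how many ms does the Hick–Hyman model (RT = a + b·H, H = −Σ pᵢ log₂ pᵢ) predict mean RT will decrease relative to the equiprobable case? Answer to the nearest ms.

The RT saving is b·ΔH. Equiprobable H₀ = log₂(4) = 2.0000 bits; with the given probabilities H = 1.7675 bits.
b·(H₀ − H) = 130 × (2.0000 − 1.7675) = 30.23 ms.

30 ms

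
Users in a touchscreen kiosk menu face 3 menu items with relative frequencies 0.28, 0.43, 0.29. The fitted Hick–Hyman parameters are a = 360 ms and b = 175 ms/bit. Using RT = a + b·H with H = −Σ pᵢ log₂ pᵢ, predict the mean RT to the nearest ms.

Entropy contributions −pᵢ log₂ pᵢ: 0.5142, 0.5236, 0.5179; sum H = 1.5557 bits.
RT = a + bH = 360 + 175·1.5557 = 632.25 ms.

632 ms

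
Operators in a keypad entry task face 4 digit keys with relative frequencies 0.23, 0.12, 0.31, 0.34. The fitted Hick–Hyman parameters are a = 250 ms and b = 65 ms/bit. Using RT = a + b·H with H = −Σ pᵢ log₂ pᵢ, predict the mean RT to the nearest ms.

374 ms

Entropy contributions −pᵢ log₂ pᵢ: 0.4877, 0.3671, 0.5238, 0.5292; sum H = 1.9077 bits.
RT = a + bH = 250 + 65·1.9077 = 374.00 ms.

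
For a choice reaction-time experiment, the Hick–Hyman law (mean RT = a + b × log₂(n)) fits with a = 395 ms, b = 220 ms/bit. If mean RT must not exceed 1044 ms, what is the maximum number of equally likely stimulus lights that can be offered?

Information budget: (1044 − 395)/220 = 2.9500 bits, so n ≤ 2^2.9500 = 7.727 → at most 7.

7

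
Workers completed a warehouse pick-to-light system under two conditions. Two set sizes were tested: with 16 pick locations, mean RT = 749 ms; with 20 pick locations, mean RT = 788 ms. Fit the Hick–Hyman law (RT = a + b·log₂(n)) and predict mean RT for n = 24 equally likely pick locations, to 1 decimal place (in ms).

RT is linear in log₂ n, so two points fix the line:
  b = (788 − 749) / (log₂ 20 − log₂ 16) = 39 / (4.3219 − 4) = 121.145 ms/bit
  a = 749 − 121.145 × 4 = 264.420 ms
Then RT(24) = 264.420 + 121.145 × log₂ 24 = 264.420 + 121.145 × 4.5850 ≈ 819.865 ms.

819.9 ms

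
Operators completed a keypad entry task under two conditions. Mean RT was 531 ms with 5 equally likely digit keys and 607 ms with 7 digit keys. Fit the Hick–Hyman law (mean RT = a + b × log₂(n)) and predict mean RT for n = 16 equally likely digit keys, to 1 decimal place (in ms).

Solve the two-equation system in a and b:
  b = (607 − 531) / (log₂ 7 − log₂ 5) = 76 / (2.8074 − 2.3219) = 156.563 ms/bit
  a = 531 − 156.563 × 2.3219 = 167.471 ms
Then RT(16) = 167.471 + 156.563 × log₂ 16 = 167.471 + 156.563 × 4 ≈ 793.724 ms.

793.7 ms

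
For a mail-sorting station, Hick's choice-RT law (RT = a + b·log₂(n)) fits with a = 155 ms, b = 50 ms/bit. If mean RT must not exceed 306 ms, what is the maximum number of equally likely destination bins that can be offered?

8

50·log₂ n ≤ 306 − 155 = 151, giving log₂ n ≤ 3.0200 and n ≤ 8.112. The largest whole number is 8.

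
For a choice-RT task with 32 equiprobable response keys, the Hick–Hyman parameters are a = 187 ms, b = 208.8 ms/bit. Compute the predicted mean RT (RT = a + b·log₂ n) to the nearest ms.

1231 ms

log₂(32) = 5 bits, so RT = 187 + 208.8 × 5 ≈ 1231.000 ms.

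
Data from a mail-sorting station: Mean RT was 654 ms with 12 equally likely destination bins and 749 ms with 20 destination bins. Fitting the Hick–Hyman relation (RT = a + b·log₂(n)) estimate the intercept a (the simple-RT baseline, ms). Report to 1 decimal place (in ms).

191.9 ms

The slope on a log₂ axis is (749 − 654) / (4.3219 − 3.5850) = 128.907 ms/bit.
a = RT₁ − b·log₂ n₁ = 654 − 128.907 × 3.5850 = 191.873 ms.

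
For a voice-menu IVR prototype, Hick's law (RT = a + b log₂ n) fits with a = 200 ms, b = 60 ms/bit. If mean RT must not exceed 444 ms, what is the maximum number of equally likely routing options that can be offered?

16

Information budget: (444 − 200)/60 = 4.0667 bits, so n ≤ 2^4.0667 = 16.757 → at most 16.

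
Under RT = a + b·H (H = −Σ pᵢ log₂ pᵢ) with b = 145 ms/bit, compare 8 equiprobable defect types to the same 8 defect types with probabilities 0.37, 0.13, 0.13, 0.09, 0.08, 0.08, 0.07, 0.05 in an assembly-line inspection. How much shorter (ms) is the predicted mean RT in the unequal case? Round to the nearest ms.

47 ms

Equiprobable entropy H₀ = log₂ 8 = 3.0000 bits.
Skewed entropy H = −Σ pᵢ log₂ pᵢ = 2.6763 bits.
ΔRT = b·(H₀ − H) = 145 × 0.3237 = 46.93 ms.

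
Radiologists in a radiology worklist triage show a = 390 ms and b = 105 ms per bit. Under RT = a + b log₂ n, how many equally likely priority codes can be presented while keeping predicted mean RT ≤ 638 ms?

5

Set 390 + 105·log₂ n ≤ 638 → log₂ n ≤ (638 − 390)/105 = 2.3619.
So n ≤ 2^2.3619 = 5.140; the largest integer n is 5.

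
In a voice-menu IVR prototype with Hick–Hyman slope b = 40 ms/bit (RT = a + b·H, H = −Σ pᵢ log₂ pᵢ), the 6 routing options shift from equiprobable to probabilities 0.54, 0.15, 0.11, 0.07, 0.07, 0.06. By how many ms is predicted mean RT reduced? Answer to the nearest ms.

Equiprobable entropy H₀ = log₂ 6 = 2.5850 bits.
Skewed entropy H = −Σ pᵢ log₂ pᵢ = 2.0215 bits.
ΔRT = b·(H₀ − H) = 40 × 0.5634 = 22.54 ms.

23 ms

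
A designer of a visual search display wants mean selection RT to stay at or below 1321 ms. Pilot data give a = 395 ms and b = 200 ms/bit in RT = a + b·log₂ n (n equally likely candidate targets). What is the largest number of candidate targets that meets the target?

24

Information budget: (1321 − 395)/200 = 4.6300 bits, so n ≤ 2^4.6300 = 24.761 → at most 24.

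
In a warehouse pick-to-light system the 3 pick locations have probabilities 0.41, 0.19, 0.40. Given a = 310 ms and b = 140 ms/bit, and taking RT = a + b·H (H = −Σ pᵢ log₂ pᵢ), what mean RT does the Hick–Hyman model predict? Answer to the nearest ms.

522 ms

H = 0.41·log₂(1/0.41) + 0.19·log₂(1/0.19) + 0.40·log₂(1/0.40) = 1.5114 bits.
RT = 310 + 140 × 1.5114 = 521.59 ms.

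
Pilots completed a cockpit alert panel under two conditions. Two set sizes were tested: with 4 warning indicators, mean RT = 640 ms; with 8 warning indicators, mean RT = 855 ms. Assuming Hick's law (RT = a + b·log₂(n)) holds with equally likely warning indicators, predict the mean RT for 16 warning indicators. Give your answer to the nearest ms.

1070 ms

RT is linear in log₂ n, so two points fix the line:
  b = (855 − 640) / (log₂ 8 − log₂ 4) = 215 / (3 − 2) = 215 ms/bit
  a = 640 − 215 × 2 = 210 ms
Then RT(16) = 210 + 215 × log₂ 16 = 210 + 215 × 4 ≈ 1070.000 ms.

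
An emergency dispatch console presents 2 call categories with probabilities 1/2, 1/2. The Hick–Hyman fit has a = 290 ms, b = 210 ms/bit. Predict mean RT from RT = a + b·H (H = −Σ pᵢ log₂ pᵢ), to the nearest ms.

500 ms

H = −Σ pᵢ log₂ pᵢ = 0.5·1 + 0.5·1 = 1.000 bits.
RT = 290 + 210 × 1.000 = 500.00 ms.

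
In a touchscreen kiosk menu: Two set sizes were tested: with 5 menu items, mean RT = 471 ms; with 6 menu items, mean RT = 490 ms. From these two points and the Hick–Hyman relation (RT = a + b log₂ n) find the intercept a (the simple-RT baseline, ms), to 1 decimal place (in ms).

b = (RT₂ − RT₁)/(log₂ n₂ − log₂ n₁) = (490 − 471)/(2.5850 − 2.3219) = 72.234 ms/bit.
Intercept: a = 471 − 72.234·log₂(5) = 303.278 ms.

303.3 ms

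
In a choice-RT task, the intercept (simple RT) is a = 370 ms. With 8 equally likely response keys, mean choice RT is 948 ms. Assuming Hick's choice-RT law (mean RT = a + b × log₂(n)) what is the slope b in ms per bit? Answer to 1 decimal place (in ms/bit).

b = (948 − 370) / log₂(8) = 578 / 3 = 192.667 ms/bit.

192.7 ms/bit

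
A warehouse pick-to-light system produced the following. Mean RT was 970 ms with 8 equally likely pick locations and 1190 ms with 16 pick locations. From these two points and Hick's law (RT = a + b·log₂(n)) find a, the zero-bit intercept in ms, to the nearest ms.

310 ms

b = (RT₂ − RT₁)/(log₂ n₂ − log₂ n₁) = (1190 − 970)/(4 − 3) = 220 ms/bit.
a = RT₁ − b·log₂ n₁ = 970 − 220 × 3 = 310.000 ms.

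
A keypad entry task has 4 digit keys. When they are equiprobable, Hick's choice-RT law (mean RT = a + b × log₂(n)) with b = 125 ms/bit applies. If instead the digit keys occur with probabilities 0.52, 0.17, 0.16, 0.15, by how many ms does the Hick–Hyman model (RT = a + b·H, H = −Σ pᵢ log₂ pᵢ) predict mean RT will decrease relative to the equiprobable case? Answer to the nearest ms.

The RT saving is b·ΔH. Equiprobable H₀ = log₂(4) = 2.0000 bits; with the given probabilities H = 1.7587 bits.
b·(H₀ − H) = 125 × (2.0000 − 1.7587) = 30.16 ms.

30 ms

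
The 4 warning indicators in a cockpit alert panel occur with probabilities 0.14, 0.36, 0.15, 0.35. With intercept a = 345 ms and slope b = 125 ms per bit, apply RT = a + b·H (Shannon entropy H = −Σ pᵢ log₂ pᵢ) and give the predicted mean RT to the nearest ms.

579 ms

H = 0.14·log₂(1/0.14) + 0.36·log₂(1/0.36) + 0.15·log₂(1/0.15) + 0.35·log₂(1/0.35) = 1.8684 bits.
RT = 345 + 125 × 1.8684 = 578.55 ms.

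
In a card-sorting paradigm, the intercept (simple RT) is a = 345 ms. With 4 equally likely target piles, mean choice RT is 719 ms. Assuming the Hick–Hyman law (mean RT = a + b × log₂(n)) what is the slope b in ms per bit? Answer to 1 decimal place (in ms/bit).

187.0 ms/bit

b = (719 − 345) / log₂(4) = 374 / 2 = 187.000 ms/bit.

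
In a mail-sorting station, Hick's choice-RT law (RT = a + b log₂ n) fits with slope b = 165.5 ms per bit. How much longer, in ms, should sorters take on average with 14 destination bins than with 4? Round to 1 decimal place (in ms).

299.1 ms

ΔRT = (a + b log₂ n₂) − (a + b log₂ n₁) = b·(log₂ n₂ − log₂ n₁).
log₂(14) − log₂(4) = 3.8074 − 2 = 1.8074.
ΔRT = 165.5 × 1.8074 = 299.117 ms.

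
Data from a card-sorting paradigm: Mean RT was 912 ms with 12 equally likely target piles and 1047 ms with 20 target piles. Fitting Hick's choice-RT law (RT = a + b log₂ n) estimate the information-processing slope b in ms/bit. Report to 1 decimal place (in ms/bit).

183.2 ms/bit

Slope: b = (1047 − 912) / (log₂ 20 − log₂ 12) = 135/0.7370 = 183.184 ms/bit.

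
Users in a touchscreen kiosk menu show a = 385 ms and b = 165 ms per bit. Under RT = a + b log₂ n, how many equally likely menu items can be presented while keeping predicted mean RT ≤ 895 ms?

Information budget: (895 − 385)/165 = 3.0909 bits, so n ≤ 2^3.0909 = 8.520 → at most 8.

8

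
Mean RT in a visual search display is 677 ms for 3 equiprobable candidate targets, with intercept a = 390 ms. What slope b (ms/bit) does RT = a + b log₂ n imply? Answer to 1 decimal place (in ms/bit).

3 alternatives carry log₂ 3 = 1.5850 bits; the choice cost is 677 − 390 = 287 ms, so b = 287/1.5850 = 181.077 ms/bit.

181.1 ms/bit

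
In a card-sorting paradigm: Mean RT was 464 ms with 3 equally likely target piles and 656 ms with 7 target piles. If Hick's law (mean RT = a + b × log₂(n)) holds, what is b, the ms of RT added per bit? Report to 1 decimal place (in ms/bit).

Slope: b = (656 − 464) / (log₂ 7 − log₂ 3) = 192/1.2224 = 157.069 ms/bit.

157.1 ms/bit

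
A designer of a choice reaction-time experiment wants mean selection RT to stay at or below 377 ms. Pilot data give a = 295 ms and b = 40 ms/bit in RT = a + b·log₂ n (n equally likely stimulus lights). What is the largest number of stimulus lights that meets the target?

4

Information budget: (377 − 295)/40 = 2.0500 bits, so n ≤ 2^2.0500 = 4.141 → at most 4.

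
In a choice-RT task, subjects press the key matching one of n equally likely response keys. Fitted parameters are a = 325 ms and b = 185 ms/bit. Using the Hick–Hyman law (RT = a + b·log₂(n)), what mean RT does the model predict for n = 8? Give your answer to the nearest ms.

log₂(8) = 3 bits, so RT = 325 + 185 × 3 ≈ 880.000 ms.

880 ms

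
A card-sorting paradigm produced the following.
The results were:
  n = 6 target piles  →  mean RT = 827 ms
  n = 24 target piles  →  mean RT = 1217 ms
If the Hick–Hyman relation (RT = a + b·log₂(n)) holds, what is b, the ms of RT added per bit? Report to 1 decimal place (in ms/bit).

Slope: b = (1217 − 827) / (log₂ 24 − log₂ 6) = 390/2.0000 = 195.000 ms/bit.

195.0 ms/bit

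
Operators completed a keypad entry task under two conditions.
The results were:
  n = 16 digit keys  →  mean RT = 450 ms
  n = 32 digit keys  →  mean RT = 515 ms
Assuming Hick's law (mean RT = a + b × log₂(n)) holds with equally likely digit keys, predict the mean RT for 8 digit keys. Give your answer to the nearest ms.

385 ms

Fit slope and intercept:
  b = (515 − 450) / (log₂ 32 − log₂ 16) = 65 / (5 − 4) = 65 ms/bit
  a = 450 − 65 × 4 = 190 ms
Then RT(8) = 190 + 65 × log₂ 8 = 190 + 65 × 3 ≈ 385.000 ms.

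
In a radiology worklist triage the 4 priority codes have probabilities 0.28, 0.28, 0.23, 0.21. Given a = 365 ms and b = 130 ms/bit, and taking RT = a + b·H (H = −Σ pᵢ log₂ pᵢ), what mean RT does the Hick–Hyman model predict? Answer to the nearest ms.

H = 0.28·log₂(1/0.28) + 0.28·log₂(1/0.28) + 0.23·log₂(1/0.23) + 0.21·log₂(1/0.21) = 1.9889 bits.
RT = 365 + 130 × 1.9889 = 623.56 ms.

624 ms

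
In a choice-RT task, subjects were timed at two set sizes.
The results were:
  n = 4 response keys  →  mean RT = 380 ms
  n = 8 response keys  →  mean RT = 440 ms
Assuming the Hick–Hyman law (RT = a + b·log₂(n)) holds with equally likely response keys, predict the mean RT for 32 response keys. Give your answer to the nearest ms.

560 ms

Fit slope and intercept:
  b = (440 − 380) / (log₂ 8 − log₂ 4) = 60 / (3 − 2) = 60 ms/bit
  a = 380 − 60 × 2 = 260 ms
Then RT(32) = 260 + 60 × log₂ 32 = 260 + 60 × 5 ≈ 560.000 ms.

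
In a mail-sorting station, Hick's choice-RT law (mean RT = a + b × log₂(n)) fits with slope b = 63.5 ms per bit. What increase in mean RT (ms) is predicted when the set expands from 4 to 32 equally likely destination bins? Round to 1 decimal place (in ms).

190.5 ms

Only the slope matters, since a is common to both: ΔRT = b·log₂(n₂/n₁).
log₂(32) − log₂(4) = log₂(32/4) = log₂(8) = 3.
ΔRT = 63.5 × 3.0000 = 190.500 ms.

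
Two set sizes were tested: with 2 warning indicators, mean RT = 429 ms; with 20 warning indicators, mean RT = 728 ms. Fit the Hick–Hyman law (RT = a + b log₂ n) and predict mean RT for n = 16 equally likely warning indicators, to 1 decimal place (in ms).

RT is linear in log₂ n, so two points fix the line:
  b = (728 − 429) / (log₂ 20 − log₂ 2) = 299 / (4.3219 − 1) = 90.008 ms/bit
  a = 429 − 90.008 × 1 = 338.992 ms
Then RT(16) = 338.992 + 90.008 × log₂ 16 = 338.992 + 90.008 × 4 ≈ 699.024 ms.

699.0 ms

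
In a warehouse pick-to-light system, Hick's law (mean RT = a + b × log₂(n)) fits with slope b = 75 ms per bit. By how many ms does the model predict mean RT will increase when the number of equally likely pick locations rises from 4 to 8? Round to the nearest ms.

The intercept a cancels: ΔRT = b·(log₂ n₂ − log₂ n₁) = b·log₂(n₂/n₁).
log₂(8) − log₂(4) = log₂(8/4) = log₂(2) = 1.
ΔRT = 75 × 1.0000 = 75.000 ms.

75 ms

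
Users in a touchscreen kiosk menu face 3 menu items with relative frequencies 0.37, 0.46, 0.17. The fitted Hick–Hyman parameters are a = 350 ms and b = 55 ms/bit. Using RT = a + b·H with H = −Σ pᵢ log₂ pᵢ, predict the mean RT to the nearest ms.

Entropy contributions −pᵢ log₂ pᵢ: 0.5307, 0.5153, 0.4346; sum H = 1.4807 bits.
RT = a + bH = 350 + 55·1.4807 = 431.44 ms.

431 ms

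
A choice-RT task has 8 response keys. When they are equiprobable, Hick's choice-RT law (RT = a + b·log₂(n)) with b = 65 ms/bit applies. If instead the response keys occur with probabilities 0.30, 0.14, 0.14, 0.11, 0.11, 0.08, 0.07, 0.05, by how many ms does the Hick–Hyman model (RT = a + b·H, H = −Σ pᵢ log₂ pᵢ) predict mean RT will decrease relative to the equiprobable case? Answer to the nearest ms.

14 ms

The RT saving is b·ΔH. Equiprobable H₀ = log₂(8) = 3.0000 bits; with the given probabilities H = 2.7920 bits.
b·(H₀ − H) = 65 × (3.0000 − 2.7920) = 13.52 ms.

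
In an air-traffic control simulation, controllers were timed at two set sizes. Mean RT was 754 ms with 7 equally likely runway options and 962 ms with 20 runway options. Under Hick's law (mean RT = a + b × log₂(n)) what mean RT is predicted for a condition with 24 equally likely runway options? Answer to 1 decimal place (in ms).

With log₂ n on the abscissa the relation is linear; from the two conditions:
  b = (962 − 754) / (log₂ 20 − log₂ 7) = 208 / (4.3219 − 2.8074) = 137.332 ms/bit
  a = 754 − 137.332 × 2.8074 = 368.459 ms
Then RT(24) = 368.459 + 137.332 × log₂ 24 = 368.459 + 137.332 × 4.5850 ≈ 998.123 ms.

998.1 ms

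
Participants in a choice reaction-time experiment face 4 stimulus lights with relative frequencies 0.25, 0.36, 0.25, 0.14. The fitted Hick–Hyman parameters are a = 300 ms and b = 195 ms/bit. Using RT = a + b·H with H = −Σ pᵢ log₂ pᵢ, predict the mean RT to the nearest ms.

H = 0.25·log₂(1/0.25) + 0.36·log₂(1/0.36) + 0.25·log₂(1/0.25) + 0.14·log₂(1/0.14) = 1.9277 bits.
RT = 300 + 195 × 1.9277 = 675.91 ms.

676 ms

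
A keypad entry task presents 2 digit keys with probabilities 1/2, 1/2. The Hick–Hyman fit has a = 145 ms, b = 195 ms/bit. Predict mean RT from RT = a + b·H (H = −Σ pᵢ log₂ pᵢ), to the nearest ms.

Each term −pᵢ log₂ pᵢ: 0.5·1 + 0.5·1; summed, H = 1.000 bits.
Mean RT = a + bH = 145 + 195·1.000 = 340.00 ms.

340 ms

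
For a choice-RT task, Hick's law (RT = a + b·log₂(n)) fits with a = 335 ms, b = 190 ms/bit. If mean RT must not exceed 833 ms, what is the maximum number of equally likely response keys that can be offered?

Set 335 + 190·log₂ n ≤ 833 → log₂ n ≤ (833 − 335)/190 = 2.6211.
So n ≤ 2^2.6211 = 6.152; the largest integer n is 6.

6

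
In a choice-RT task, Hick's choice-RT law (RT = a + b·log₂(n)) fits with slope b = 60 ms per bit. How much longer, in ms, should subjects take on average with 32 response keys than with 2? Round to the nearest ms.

The intercept a cancels: ΔRT = b·(log₂ n₂ − log₂ n₁) = b·log₂(n₂/n₁).
log₂(32) − log₂(2) = log₂(32/2) = log₂(16) = 4.
ΔRT = 60 × 4.0000 = 240.000 ms.

240 ms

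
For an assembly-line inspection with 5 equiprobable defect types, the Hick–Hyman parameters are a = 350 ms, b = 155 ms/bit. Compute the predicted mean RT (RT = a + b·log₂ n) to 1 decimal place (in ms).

log₂(5) = 2.3219 bits, so RT = 350 + 155 × 2.3219 ≈ 709.899 ms.

709.9 ms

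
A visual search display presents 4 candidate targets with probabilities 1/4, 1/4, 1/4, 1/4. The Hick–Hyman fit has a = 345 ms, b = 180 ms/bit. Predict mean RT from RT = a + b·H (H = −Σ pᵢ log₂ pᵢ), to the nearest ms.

705 ms

Each term −pᵢ log₂ pᵢ: 0.25·2 + 0.25·2 + 0.25·2 + 0.25·2; summed, H = 2.000 bits.
Mean RT = a + bH = 345 + 180·2.000 = 705.00 ms.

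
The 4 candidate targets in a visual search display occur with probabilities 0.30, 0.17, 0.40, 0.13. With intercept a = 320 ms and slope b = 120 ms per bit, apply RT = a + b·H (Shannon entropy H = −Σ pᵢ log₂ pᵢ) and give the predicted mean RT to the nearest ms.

544 ms

Entropy contributions −pᵢ log₂ pᵢ: 0.5211, 0.4346, 0.5288, 0.3826; sum H = 1.8671 bits.
RT = a + bH = 320 + 120·1.8671 = 544.05 ms.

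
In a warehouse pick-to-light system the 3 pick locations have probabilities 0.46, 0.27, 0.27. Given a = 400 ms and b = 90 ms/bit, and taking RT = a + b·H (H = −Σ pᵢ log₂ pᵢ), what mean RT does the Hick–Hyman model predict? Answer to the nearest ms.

H = 0.46·log₂(1/0.46) + 0.27·log₂(1/0.27) + 0.27·log₂(1/0.27) = 1.5354 bits.
RT = 400 + 90 × 1.5354 = 538.18 ms.

538 ms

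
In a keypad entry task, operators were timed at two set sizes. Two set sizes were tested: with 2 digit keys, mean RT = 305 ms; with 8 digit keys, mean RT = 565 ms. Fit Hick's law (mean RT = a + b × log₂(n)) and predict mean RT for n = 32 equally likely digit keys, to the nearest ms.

825 ms

Fit slope and intercept:
  b = (565 − 305) / (log₂ 8 − log₂ 2) = 260 / (3 − 1) = 130 ms/bit
  a = 305 − 130 × 1 = 175 ms
Then RT(32) = 175 + 130 × log₂ 32 = 175 + 130 × 5 ≈ 825.000 ms.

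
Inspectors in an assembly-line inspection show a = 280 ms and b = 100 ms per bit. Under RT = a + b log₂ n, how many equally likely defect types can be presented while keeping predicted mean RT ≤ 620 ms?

10

Set 280 + 100·log₂ n ≤ 620 → log₂ n ≤ (620 − 280)/100 = 3.4000.
So n ≤ 2^3.4000 = 10.556; the largest integer n is 10.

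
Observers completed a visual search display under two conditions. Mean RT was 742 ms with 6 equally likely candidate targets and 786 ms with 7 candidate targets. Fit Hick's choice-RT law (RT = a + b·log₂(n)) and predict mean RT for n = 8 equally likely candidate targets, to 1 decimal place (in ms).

Fit slope and intercept:
  b = (786 − 742) / (log₂ 7 − log₂ 6) = 44 / (2.8074 − 2.5850) = 197.848 ms/bit
  a = 742 − 197.848 × 2.5850 = 230.569 ms
Then RT(8) = 230.569 + 197.848 × log₂ 8 = 230.569 + 197.848 × 3 ≈ 824.115 ms.

824.1 ms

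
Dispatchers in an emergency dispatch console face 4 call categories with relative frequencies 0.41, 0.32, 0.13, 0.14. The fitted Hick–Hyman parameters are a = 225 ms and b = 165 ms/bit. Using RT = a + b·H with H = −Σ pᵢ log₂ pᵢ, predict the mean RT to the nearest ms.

527 ms

H = 0.41·log₂(1/0.41) + 0.32·log₂(1/0.32) + 0.13·log₂(1/0.13) + 0.14·log₂(1/0.14) = 1.8332 bits.
RT = 225 + 165 × 1.8332 = 527.47 ms.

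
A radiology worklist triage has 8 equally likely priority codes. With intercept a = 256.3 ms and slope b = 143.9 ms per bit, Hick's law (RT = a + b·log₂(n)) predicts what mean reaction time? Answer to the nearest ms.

log₂(8) = 3 bits, so RT = 256.3 + 143.9 × 3 ≈ 688.000 ms.

688 ms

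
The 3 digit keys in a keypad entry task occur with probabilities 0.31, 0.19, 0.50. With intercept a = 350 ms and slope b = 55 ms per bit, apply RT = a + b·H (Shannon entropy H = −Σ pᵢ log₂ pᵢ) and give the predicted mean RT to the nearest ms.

431 ms

H = 0.31·log₂(1/0.31) + 0.19·log₂(1/0.19) + 0.50·log₂(1/0.50) = 1.4790 bits.
RT = 350 + 55 × 1.4790 = 431.35 ms.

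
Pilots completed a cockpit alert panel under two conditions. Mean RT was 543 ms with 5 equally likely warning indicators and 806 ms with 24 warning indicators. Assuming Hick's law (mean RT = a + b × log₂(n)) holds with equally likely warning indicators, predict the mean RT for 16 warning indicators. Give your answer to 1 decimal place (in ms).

738.0 ms

Solve the two-equation system in a and b:
  b = (806 − 543) / (log₂ 24 − log₂ 5) = 263 / (4.5850 − 2.3219) = 116.216 ms/bit
  a = 543 − 116.216 × 2.3219 = 273.156 ms
Then RT(16) = 273.156 + 116.216 × log₂ 16 = 273.156 + 116.216 × 4 ≈ 738.018 ms.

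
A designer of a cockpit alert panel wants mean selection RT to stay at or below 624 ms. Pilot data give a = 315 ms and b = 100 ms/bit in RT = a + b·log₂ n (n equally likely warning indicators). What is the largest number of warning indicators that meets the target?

8

Information budget: (624 − 315)/100 = 3.0900 bits, so n ≤ 2^3.0900 = 8.515 → at most 8.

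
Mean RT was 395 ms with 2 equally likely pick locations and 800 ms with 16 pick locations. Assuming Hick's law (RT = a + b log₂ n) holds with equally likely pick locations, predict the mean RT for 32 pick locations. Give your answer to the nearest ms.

With log₂ n on the abscissa the relation is linear; from the two conditions:
  b = (800 − 395) / (log₂ 16 − log₂ 2) = 405 / (4 − 1) = 135 ms/bit
  a = 395 − 135 × 1 = 260 ms
Then RT(32) = 260 + 135 × log₂ 32 = 260 + 135 × 5 ≈ 935.000 ms.

935 ms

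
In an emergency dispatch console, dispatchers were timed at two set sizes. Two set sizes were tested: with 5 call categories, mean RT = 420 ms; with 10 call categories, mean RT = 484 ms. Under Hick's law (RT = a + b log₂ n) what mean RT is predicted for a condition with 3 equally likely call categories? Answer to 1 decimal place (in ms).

Solve the two-equation system in a and b:
  b = (484 − 420) / (log₂ 10 − log₂ 5) = 64 / (3.3219 − 2.3219) = 64.000 ms/bit
  a = 420 − 64.000 × 2.3219 = 271.397 ms
Then RT(3) = 271.397 + 64.000 × log₂ 3 = 271.397 + 64.000 × 1.5850 ≈ 372.834 ms.

372.8 ms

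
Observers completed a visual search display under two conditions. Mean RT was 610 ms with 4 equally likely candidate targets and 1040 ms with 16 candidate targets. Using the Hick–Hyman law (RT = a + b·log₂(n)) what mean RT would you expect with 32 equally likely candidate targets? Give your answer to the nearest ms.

1255 ms

Fit slope and intercept:
  b = (1040 − 610) / (log₂ 16 − log₂ 4) = 430 / (4 − 2) = 215 ms/bit
  a = 610 − 215 × 2 = 180 ms
Then RT(32) = 180 + 215 × log₂ 32 = 180 + 215 × 5 ≈ 1255.000 ms.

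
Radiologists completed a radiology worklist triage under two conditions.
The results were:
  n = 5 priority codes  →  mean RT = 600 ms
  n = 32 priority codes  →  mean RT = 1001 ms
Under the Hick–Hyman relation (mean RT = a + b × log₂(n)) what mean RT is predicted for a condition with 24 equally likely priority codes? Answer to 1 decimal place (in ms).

938.9 ms

RT is linear in log₂ n, so two points fix the line:
  b = (1001 − 600) / (log₂ 32 − log₂ 5) = 401 / (5 − 2.3219) = 149.735 ms/bit
  a = 600 − 149.735 × 2.3219 = 252.327 ms
Then RT(24) = 252.327 + 149.735 × log₂ 24 = 252.327 + 149.735 × 4.5850 ≈ 938.855 ms.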